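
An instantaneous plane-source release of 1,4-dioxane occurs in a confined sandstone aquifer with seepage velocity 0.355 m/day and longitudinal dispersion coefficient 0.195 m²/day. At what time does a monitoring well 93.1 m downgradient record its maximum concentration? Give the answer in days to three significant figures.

For the 1D instantaneous-source solution, setting ∂C/∂t = 0 at fixed x gives v²t² + 2Dt − x² = 0, so t = (√(D² + v²x²) − D)/v².
√(D² + v²x²) = √(0.195² + 0.355² × 93.1²) = 33.05; v² = 0.126025.
t = (33.05 − 0.195)/0.126025 = 261 days (vs. the pure-advection estimate x/v = 262 d).

261 days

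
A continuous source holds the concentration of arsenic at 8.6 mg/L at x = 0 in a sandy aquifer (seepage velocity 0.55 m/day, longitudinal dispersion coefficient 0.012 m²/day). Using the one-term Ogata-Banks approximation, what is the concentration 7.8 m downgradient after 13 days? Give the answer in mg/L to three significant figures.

1.05 mg/L

For a continuous step input, C/C₀ ≈ ½·erfc((x−vt)/(2√(Dt))).
vt = 0.55 × 13 = 7.15 m and 2√(Dt) = 2√(0.012 × 13) = 0.7899 m.
Argument (x−vt)/(2√(Dt)) = (7.8 − 7.15)/0.7899 = 0.8229; ½·erfc(0.8229) = 0.1223.
C = 8.6 × 0.1223 = 1.05 mg/L.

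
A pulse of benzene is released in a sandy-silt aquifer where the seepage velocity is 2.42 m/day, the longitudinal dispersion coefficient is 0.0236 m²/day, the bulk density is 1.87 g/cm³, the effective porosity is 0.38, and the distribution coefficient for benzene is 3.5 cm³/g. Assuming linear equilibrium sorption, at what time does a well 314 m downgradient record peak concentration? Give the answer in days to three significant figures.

Retardation factor R = 1 + ρ_b·K_d/n = 1 + 1.87 × 3.5/0.38 = 18.22.
Sorption retards both mechanisms: v_R = v/R = 0.1328 m/day, D_R = D/R = 0.001295 m²/day.
Peak time from v_R²t² + 2D_R t − x² = 0: t = (√(D_R² + v_R²x²) − D_R)/v_R².
√(D_R² + v_R²x²) = √(0.001295² + 0.1328² × 314²) = 41.70; v_R² = 0.01764.
t = (41.70 − 0.001295)/0.01764 = 2360 days.

2360 days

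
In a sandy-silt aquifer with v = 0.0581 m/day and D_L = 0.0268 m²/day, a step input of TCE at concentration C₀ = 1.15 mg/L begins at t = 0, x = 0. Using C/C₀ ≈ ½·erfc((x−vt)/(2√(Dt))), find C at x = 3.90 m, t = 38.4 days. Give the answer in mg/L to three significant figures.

For a continuous step input, C/C₀ ≈ ½·erfc((x−vt)/(2√(Dt))).
vt = 0.0581 × 38.4 = 2.23104 m and 2√(Dt) = 2√(0.0268 × 38.4) = 2.029 m.
Argument (x−vt)/(2√(Dt)) = (3.90 − 2.23104)/2.029 = 0.8226; ½·erfc(0.8226) = 0.1223.
C = 1.15 × 0.1223 = 0.141 mg/L.

0.141 mg/L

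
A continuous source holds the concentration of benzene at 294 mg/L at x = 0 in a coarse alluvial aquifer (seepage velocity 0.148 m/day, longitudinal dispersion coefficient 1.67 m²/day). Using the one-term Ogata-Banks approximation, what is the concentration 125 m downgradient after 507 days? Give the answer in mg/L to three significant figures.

33.0 mg/L

For a continuous step input, C/C₀ ≈ ½·erfc((x−vt)/(2√(Dt))).
vt = 0.148 × 507 = 75.036 m and 2√(Dt) = 2√(1.67 × 507) = 58.20 m.
Argument (x−vt)/(2√(Dt)) = (125 − 75.036)/58.20 = 0.8585; ½·erfc(0.8585) = 0.1124.
C = 294 × 0.1124 = 33.0 mg/L.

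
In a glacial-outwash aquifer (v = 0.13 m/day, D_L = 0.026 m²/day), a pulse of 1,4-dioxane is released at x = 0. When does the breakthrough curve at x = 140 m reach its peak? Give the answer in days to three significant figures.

1080 days

For the 1D instantaneous-source solution, setting ∂C/∂t = 0 at fixed x gives v²t² + 2Dt − x² = 0, so t = (√(D² + v²x²) − D)/v².
√(D² + v²x²) = √(0.026² + 0.13² × 140²) = 18.20; v² = 0.0169.
t = (18.20 − 0.026)/0.0169 = 1080 days (vs. the pure-advection estimate x/v = 1080 d).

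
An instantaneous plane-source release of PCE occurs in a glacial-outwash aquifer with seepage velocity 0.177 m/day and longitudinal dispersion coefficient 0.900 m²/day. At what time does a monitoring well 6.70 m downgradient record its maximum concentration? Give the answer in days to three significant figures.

For the 1D instantaneous-source solution, setting ∂C/∂t = 0 at fixed x gives v²t² + 2Dt − x² = 0, so t = (√(D² + v²x²) − D)/v².
√(D² + v²x²) = √(0.900² + 0.177² × 6.70²) = 1.489; v² = 0.031329.
t = (1.489 − 0.900)/0.031329 = 18.8 days (vs. the pure-advection estimate x/v = 37.9 d).

18.8 days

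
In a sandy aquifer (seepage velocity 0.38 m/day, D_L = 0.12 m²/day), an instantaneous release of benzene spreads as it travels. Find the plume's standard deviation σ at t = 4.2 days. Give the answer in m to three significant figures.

1.00 m

Dispersive spreading gives a Gaussian with σ² = 2Dt; advection only shifts the center.
σ = √(2 × 0.12 × 4.2) = 1.00 m.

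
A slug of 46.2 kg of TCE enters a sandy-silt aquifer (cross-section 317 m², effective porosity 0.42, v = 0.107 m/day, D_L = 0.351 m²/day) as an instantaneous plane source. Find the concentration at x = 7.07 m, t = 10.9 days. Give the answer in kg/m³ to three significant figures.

0.00513 kg/m³

For an instantaneous plane source, C(x,t) = M/(n_e·A·√(4πDt)) · exp(−(x−vt)²/(4Dt)), with n_e·A the pore (flow) area.
Plume center vt = 0.107 × 10.9 = 1.1663 m, so the well at 7.07 m is 5.9037 m downgradient of the peak.
√(4πDt) = 6.934 m, giving peak height M/(n_e·A·√(4πDt)) = 46.2/(0.42 × 317 × 6.934) = 0.05004 kg/m³.
(x−vt)²/(4Dt) = (5.9037)²/(4 × 0.351 × 10.9) = 2.277; exp(−2.277) = 0.1026.
C = 0.05004 × 0.1026 = 0.00513 kg/m³.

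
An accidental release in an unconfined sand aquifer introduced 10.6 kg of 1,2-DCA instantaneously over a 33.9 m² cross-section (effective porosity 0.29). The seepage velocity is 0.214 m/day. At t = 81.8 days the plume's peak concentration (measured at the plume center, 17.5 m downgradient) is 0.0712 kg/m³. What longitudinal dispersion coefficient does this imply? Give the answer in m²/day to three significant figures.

0.223 m²/day

At the plume center C_max = M/(n_e·A·√(4πDt)), so D = M²/(4πt·(n_e·A·C_max)²).
n_e·A·C_max = 0.29 × 33.9 × 0.0712 = 0.7000 kg/m.
D = 10.6²/(4π × 81.8 × 0.7000²) = 0.223 m²/day.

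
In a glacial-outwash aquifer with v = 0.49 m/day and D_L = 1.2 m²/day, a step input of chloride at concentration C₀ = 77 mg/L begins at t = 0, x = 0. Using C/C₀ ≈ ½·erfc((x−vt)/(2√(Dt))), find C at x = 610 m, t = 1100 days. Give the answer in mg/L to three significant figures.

6.43 mg/L

For a continuous step input, C/C₀ ≈ ½·erfc((x−vt)/(2√(Dt))).
vt = 0.49 × 1100 = 539 m and 2√(Dt) = 2√(1.2 × 1100) = 72.66 m.
Argument (x−vt)/(2√(Dt)) = (610 − 539)/72.66 = 0.9772; ½·erfc(0.9772) = 0.08349.
C = 77 × 0.08349 = 6.43 mg/L.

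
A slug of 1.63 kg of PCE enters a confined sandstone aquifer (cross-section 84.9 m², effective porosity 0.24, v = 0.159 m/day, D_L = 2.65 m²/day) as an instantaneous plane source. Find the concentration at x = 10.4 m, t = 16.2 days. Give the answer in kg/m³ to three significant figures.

For an instantaneous plane source, C(x,t) = M/(n_e·A·√(4πDt)) · exp(−(x−vt)²/(4Dt)), with n_e·A the pore (flow) area.
Plume center vt = 0.159 × 16.2 = 2.5758 m, so the well at 10.4 m is 7.8242 m downgradient of the peak.
√(4πDt) = 23.23 m, giving peak height M/(n_e·A·√(4πDt)) = 1.63/(0.24 × 84.9 × 23.23) = 0.003444 kg/m³.
(x−vt)²/(4Dt) = (7.8242)²/(4 × 2.65 × 16.2) = 0.3565; exp(−0.3565) = 0.7001.
C = 0.003444 × 0.7001 = 0.00241 kg/m³.

0.00241 kg/m³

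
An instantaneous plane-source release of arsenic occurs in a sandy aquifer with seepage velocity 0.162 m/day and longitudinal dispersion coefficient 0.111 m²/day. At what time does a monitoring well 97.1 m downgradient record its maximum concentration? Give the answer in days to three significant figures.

For the 1D instantaneous-source solution, setting ∂C/∂t = 0 at fixed x gives v²t² + 2Dt − x² = 0, so t = (√(D² + v²x²) − D)/v².
√(D² + v²x²) = √(0.111² + 0.162² × 97.1²) = 15.73; v² = 0.026244.
t = (15.73 − 0.111)/0.026244 = 595 days (vs. the pure-advection estimate x/v = 599 d).

595 days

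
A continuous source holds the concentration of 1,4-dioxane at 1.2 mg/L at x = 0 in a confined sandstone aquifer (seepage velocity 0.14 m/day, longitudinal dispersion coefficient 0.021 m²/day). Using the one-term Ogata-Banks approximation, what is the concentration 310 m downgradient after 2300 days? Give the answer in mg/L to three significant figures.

For a continuous step input, C/C₀ ≈ ½·erfc((x−vt)/(2√(Dt))).
vt = 0.14 × 2300 = 322 m and 2√(Dt) = 2√(0.021 × 2300) = 13.90 m.
Argument (x−vt)/(2√(Dt)) = (310 − 322)/13.90 = -0.8633; ½·erfc(-0.8633) = 0.8889.
C = 1.2 × 0.8889 = 1.07 mg/L.

1.07 mg/L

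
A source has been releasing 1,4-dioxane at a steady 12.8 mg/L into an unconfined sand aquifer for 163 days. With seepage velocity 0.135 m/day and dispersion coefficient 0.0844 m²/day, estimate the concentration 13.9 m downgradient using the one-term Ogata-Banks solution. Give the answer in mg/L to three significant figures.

For a continuous step input, C/C₀ ≈ ½·erfc((x−vt)/(2√(Dt))).
vt = 0.135 × 163 = 22.005 m and 2√(Dt) = 2√(0.0844 × 163) = 7.418 m.
Argument (x−vt)/(2√(Dt)) = (13.9 − 22.005)/7.418 = -1.093; ½·erfc(-1.093) = 0.9389.
C = 12.8 × 0.9389 = 12.0 mg/L.

12.0 mg/L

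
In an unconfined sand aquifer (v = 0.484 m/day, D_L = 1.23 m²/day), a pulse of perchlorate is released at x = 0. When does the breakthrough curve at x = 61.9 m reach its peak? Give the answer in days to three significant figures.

123 days

For the 1D instantaneous-source solution, setting ∂C/∂t = 0 at fixed x gives v²t² + 2Dt − x² = 0, so t = (√(D² + v²x²) − D)/v².
√(D² + v²x²) = √(1.23² + 0.484² × 61.9²) = 29.98; v² = 0.234256.
t = (29.98 − 1.23)/0.234256 = 123 days (vs. the pure-advection estimate x/v = 128 d).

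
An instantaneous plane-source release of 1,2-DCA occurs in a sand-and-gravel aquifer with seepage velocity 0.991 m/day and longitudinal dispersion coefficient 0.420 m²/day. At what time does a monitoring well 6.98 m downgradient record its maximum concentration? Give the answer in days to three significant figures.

6.63 days

For the 1D instantaneous-source solution, setting ∂C/∂t = 0 at fixed x gives v²t² + 2Dt − x² = 0, so t = (√(D² + v²x²) − D)/v².
√(D² + v²x²) = √(0.420² + 0.991² × 6.98²) = 6.930; v² = 0.982081.
t = (6.930 − 0.420)/0.982081 = 6.63 days (vs. the pure-advection estimate x/v = 7.04 d).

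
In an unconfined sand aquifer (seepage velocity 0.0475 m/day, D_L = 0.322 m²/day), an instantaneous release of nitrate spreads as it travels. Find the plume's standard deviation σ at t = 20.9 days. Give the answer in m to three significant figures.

Dispersive spreading gives a Gaussian with σ² = 2Dt; advection only shifts the center.
σ = √(2 × 0.322 × 20.9) = 3.67 m.

3.67 m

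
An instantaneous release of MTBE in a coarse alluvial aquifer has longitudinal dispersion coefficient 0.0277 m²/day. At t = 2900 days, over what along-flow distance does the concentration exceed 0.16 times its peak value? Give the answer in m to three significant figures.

The plume is Gaussian with σ = √(2Dt) = √(2 × 0.0277 × 2900) = 12.68 m.
C/C_peak = exp(−Δx²/(2σ²)) = 0.16 ⇒ Δx = σ·√(−2 ln 0.16) = 12.68 × 1.914 = 24.27 m.
Width = 2Δx = 48.5 m.

48.5 m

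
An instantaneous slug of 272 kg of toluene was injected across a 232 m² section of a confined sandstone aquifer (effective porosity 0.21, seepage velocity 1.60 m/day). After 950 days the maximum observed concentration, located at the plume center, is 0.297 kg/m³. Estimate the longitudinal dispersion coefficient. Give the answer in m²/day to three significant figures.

At the plume center C_max = M/(n_e·A·√(4πDt)), so D = M²/(4πt·(n_e·A·C_max)²).
n_e·A·C_max = 0.21 × 232 × 0.297 = 14.47 kg/m.
D = 272²/(4π × 950 × 14.47²) = 0.0296 m²/day.

0.0296 m²/day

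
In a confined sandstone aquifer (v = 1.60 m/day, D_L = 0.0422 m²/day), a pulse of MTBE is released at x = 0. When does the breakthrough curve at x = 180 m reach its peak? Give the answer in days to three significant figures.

112 days

For the 1D instantaneous-source solution, setting ∂C/∂t = 0 at fixed x gives v²t² + 2Dt − x² = 0, so t = (√(D² + v²x²) − D)/v².
√(D² + v²x²) = √(0.0422² + 1.60² × 180²) = 288.0; v² = 2.56.
t = (288.0 − 0.0422)/2.56 = 112 days (vs. the pure-advection estimate x/v = 112 d).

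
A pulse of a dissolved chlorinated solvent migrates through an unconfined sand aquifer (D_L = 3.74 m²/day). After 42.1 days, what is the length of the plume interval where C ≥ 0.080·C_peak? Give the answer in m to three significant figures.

The plume is Gaussian with σ = √(2Dt) = √(2 × 3.74 × 42.1) = 17.75 m.
C/C_peak = exp(−Δx²/(2σ²)) = 0.080 ⇒ Δx = σ·√(−2 ln 0.080) = 17.75 × 2.248 = 39.90 m.
Width = 2Δx = 79.8 m.

79.8 m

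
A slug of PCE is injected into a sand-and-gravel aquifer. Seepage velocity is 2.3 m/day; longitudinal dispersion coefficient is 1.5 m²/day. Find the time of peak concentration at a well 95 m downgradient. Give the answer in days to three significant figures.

41.0 days

For the 1D instantaneous-source solution, setting ∂C/∂t = 0 at fixed x gives v²t² + 2Dt − x² = 0, so t = (√(D² + v²x²) − D)/v².
√(D² + v²x²) = √(1.5² + 2.3² × 95²) = 218.5; v² = 5.29.
t = (218.5 − 1.5)/5.29 = 41.0 days (vs. the pure-advection estimate x/v = 41.3 d).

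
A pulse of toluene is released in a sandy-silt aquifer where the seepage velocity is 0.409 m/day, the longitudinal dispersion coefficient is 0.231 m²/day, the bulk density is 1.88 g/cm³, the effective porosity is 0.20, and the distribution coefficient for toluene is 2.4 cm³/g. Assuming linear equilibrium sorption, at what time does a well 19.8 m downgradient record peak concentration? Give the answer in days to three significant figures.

Retardation factor R = 1 + ρ_b·K_d/n = 1 + 1.88 × 2.4/0.20 = 23.56.
Sorption retards both mechanisms: v_R = v/R = 0.01736 m/day, D_R = D/R = 0.009805 m²/day.
Peak time from v_R²t² + 2D_R t − x² = 0: t = (√(D_R² + v_R²x²) − D_R)/v_R².
√(D_R² + v_R²x²) = √(0.009805² + 0.01736² × 19.8²) = 0.3439; v_R² = 0.0003014.
t = (0.3439 − 0.009805)/0.0003014 = 1110 days.

1110 days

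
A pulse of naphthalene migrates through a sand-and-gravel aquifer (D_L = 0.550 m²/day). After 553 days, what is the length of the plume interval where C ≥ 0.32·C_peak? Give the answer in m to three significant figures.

74.5 m

The plume is Gaussian with σ = √(2Dt) = √(2 × 0.550 × 553) = 24.66 m.
C/C_peak = exp(−Δx²/(2σ²)) = 0.32 ⇒ Δx = σ·√(−2 ln 0.32) = 24.66 × 1.510 = 37.24 m.
Width = 2Δx = 74.5 m.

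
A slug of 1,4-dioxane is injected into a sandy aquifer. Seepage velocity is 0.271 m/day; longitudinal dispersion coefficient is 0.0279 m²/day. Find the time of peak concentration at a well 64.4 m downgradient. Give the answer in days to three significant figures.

237 days

For the 1D instantaneous-source solution, setting ∂C/∂t = 0 at fixed x gives v²t² + 2Dt − x² = 0, so t = (√(D² + v²x²) − D)/v².
√(D² + v²x²) = √(0.0279² + 0.271² × 64.4²) = 17.45; v² = 0.073441.
t = (17.45 − 0.0279)/0.073441 = 237 days (vs. the pure-advection estimate x/v = 238 d).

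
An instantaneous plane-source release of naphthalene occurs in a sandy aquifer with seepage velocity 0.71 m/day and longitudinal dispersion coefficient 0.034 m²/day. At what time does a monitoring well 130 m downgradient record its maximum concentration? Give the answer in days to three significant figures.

For the 1D instantaneous-source solution, setting ∂C/∂t = 0 at fixed x gives v²t² + 2Dt − x² = 0, so t = (√(D² + v²x²) − D)/v².
√(D² + v²x²) = √(0.034² + 0.71² × 130²) = 92.30; v² = 0.5041.
t = (92.30 − 0.034)/0.5041 = 183 days (vs. the pure-advection estimate x/v = 183 d).

183 days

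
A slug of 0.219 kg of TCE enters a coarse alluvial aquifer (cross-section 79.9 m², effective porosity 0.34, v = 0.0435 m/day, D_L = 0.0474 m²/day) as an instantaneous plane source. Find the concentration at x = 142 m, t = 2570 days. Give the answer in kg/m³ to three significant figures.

For an instantaneous plane source, C(x,t) = M/(n_e·A·√(4πDt)) · exp(−(x−vt)²/(4Dt)), with n_e·A the pore (flow) area.
Plume center vt = 0.0435 × 2570 = 111.795 m, so the well at 142 m is 30.205 m downgradient of the peak.
√(4πDt) = 39.13 m, giving peak height M/(n_e·A·√(4πDt)) = 0.219/(0.34 × 79.9 × 39.13) = 0.0002060 kg/m³.
(x−vt)²/(4Dt) = (30.205)²/(4 × 0.0474 × 2570) = 1.872; exp(−1.872) = 0.1538.
C = 0.0002060 × 0.1538 = 3.17e-05 kg/m³.

3.17e-05 kg/m³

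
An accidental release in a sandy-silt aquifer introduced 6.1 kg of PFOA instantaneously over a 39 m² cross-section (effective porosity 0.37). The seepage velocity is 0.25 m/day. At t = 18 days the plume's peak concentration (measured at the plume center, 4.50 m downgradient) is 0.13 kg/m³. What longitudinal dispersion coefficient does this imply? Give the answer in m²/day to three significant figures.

0.0467 m²/day

At the plume center C_max = M/(n_e·A·√(4πDt)), so D = M²/(4πt·(n_e·A·C_max)²).
n_e·A·C_max = 0.37 × 39 × 0.13 = 1.876 kg/m.
D = 6.1²/(4π × 18 × 1.876²) = 0.0467 m²/day.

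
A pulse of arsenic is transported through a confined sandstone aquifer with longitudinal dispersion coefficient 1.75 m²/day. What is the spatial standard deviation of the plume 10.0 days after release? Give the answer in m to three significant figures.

Dispersive spreading gives a Gaussian with σ² = 2Dt; advection only shifts the center.
σ = √(2 × 1.75 × 10.0) = 5.92 m.

5.92 m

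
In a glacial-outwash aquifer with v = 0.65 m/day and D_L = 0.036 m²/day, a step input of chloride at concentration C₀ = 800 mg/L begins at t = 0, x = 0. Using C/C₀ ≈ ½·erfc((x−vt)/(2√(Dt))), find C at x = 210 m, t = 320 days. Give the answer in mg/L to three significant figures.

For a continuous step input, C/C₀ ≈ ½·erfc((x−vt)/(2√(Dt))).
vt = 0.65 × 320 = 208 m and 2√(Dt) = 2√(0.036 × 320) = 6.788 m.
Argument (x−vt)/(2√(Dt)) = (210 − 208)/6.788 = 0.2946; ½·erfc(0.2946) = 0.3385.
C = 800 × 0.3385 = 271 mg/L.

271 mg/L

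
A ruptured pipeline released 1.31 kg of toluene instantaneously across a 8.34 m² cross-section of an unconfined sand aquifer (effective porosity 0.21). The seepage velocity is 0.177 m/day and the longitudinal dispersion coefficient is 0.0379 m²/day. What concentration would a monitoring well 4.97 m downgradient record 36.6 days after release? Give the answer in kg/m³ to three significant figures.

0.119 kg/m³

For an instantaneous plane source, C(x,t) = M/(n_e·A·√(4πDt)) · exp(−(x−vt)²/(4Dt)), with n_e·A the pore (flow) area.
Plume center vt = 0.177 × 36.6 = 6.4782 m, so the well at 4.97 m is 1.5082 m upgradient of the peak.
√(4πDt) = 4.175 m, giving peak height M/(n_e·A·√(4πDt)) = 1.31/(0.21 × 8.34 × 4.175) = 0.1792 kg/m³.
(x−vt)²/(4Dt) = (-1.5082)²/(4 × 0.0379 × 36.6) = 0.4100; exp(−0.4100) = 0.6637.
C = 0.1792 × 0.6637 = 0.119 kg/m³.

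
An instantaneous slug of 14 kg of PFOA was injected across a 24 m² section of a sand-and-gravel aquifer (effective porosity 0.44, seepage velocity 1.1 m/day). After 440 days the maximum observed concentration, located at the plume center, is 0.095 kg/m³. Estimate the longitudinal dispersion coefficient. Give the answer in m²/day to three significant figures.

At the plume center C_max = M/(n_e·A·√(4πDt)), so D = M²/(4πt·(n_e·A·C_max)²).
n_e·A·C_max = 0.44 × 24 × 0.095 = 1.003 kg/m.
D = 14²/(4π × 440 × 1.003²) = 0.0352 m²/day.

0.0352 m²/day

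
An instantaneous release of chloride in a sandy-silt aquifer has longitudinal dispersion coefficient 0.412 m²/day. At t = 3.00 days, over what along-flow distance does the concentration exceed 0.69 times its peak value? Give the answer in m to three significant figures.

The plume is Gaussian with σ = √(2Dt) = √(2 × 0.412 × 3.00) = 1.572 m.
C/C_peak = exp(−Δx²/(2σ²)) = 0.69 ⇒ Δx = σ·√(−2 ln 0.69) = 1.572 × 0.8615 = 1.354 m.
Width = 2Δx = 2.71 m.

2.71 m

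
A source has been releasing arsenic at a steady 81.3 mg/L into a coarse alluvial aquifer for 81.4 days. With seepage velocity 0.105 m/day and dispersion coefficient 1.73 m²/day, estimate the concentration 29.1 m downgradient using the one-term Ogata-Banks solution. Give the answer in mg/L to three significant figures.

8.97 mg/L

For a continuous step input, C/C₀ ≈ ½·erfc((x−vt)/(2√(Dt))).
vt = 0.105 × 81.4 = 8.547 m and 2√(Dt) = 2√(1.73 × 81.4) = 23.73 m.
Argument (x−vt)/(2√(Dt)) = (29.1 − 8.547)/23.73 = 0.8661; ½·erfc(0.8661) = 0.1103.
C = 81.3 × 0.1103 = 8.97 mg/L.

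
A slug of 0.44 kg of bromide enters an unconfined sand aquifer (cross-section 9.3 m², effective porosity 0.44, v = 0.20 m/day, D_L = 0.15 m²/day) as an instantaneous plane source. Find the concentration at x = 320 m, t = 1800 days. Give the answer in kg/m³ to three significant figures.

0.000420 kg/m³

For an instantaneous plane source, C(x,t) = M/(n_e·A·√(4πDt)) · exp(−(x−vt)²/(4Dt)), with n_e·A the pore (flow) area.
Plume center vt = 0.20 × 1800 = 360 m, so the well at 320 m is 40 m upgradient of the peak.
√(4πDt) = 58.25 m, giving peak height M/(n_e·A·√(4πDt)) = 0.44/(0.44 × 9.3 × 58.25) = 0.001846 kg/m³.
(x−vt)²/(4Dt) = (-40)²/(4 × 0.15 × 1800) = 1.481; exp(−1.481) = 0.2274.
C = 0.001846 × 0.2274 = 0.000420 kg/m³.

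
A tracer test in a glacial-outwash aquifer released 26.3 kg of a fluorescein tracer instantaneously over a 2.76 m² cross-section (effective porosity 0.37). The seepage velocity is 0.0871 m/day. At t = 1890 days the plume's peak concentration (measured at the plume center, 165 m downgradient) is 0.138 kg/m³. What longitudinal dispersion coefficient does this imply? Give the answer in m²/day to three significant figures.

1.47 m²/day

At the plume center C_max = M/(n_e·A·√(4πDt)), so D = M²/(4πt·(n_e·A·C_max)²).
n_e·A·C_max = 0.37 × 2.76 × 0.138 = 0.1409 kg/m.
D = 26.3²/(4π × 1890 × 0.1409²) = 1.47 m²/day.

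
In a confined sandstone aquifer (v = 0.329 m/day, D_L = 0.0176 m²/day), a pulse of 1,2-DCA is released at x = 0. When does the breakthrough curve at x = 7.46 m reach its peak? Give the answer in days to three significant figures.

22.5 days

For the 1D instantaneous-source solution, setting ∂C/∂t = 0 at fixed x gives v²t² + 2Dt − x² = 0, so t = (√(D² + v²x²) − D)/v².
√(D² + v²x²) = √(0.0176² + 0.329² × 7.46²) = 2.454; v² = 0.108241.
t = (2.454 − 0.0176)/0.108241 = 22.5 days (vs. the pure-advection estimate x/v = 22.7 d).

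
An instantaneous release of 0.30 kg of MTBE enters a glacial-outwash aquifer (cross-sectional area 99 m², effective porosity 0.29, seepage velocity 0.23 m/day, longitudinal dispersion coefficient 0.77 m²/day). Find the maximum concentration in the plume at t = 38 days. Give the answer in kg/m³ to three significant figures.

The peak of an instantaneous 1D plume sits at x = vt; there the Gaussian factor is 1 and C_max = M/(n_e·A·√(4πDt)), where n_e·A is the pore area the mass is dissolved in.
√(4πDt) = √(4π × 0.77 × 38) = 19.18 m, so C_max = 0.30/(0.29 × 99 × 19.18) = 0.000545 kg/m³.

0.000545 kg/m³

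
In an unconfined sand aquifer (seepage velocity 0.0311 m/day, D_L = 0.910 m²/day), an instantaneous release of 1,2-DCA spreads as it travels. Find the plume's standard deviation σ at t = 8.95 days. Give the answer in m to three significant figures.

4.04 m

Dispersive spreading gives a Gaussian with σ² = 2Dt; advection only shifts the center.
σ = √(2 × 0.910 × 8.95) = 4.04 m.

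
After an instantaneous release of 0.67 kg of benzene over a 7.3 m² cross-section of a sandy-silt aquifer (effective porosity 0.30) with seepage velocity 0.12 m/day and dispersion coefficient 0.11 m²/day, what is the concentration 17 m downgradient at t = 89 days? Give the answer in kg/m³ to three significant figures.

For an instantaneous plane source, C(x,t) = M/(n_e·A·√(4πDt)) · exp(−(x−vt)²/(4Dt)), with n_e·A the pore (flow) area.
Plume center vt = 0.12 × 89 = 10.68 m, so the well at 17 m is 6.32 m downgradient of the peak.
√(4πDt) = 11.09 m, giving peak height M/(n_e·A·√(4πDt)) = 0.67/(0.30 × 7.3 × 11.09) = 0.02759 kg/m³.
(x−vt)²/(4Dt) = (6.32)²/(4 × 0.11 × 89) = 1.020; exp(−1.020) = 0.3606.
C = 0.02759 × 0.3606 = 0.00995 kg/m³.

0.00995 kg/m³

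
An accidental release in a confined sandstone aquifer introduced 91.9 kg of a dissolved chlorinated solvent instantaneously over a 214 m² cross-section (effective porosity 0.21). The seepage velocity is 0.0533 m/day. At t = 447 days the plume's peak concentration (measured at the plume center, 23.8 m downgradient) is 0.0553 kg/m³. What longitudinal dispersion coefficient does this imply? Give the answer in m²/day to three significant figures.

0.243 m²/day

At the plume center C_max = M/(n_e·A·√(4πDt)), so D = M²/(4πt·(n_e·A·C_max)²).
n_e·A·C_max = 0.21 × 214 × 0.0553 = 2.485 kg/m.
D = 91.9²/(4π × 447 × 2.485²) = 0.243 m²/day.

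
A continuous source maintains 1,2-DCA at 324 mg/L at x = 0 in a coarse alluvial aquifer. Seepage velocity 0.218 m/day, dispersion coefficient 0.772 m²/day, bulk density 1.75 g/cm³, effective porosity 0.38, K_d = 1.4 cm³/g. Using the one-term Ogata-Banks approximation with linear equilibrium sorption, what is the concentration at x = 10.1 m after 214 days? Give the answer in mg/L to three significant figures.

91.5 mg/L

Retardation factor R = 1 + ρ_b·K_d/n = 1 + 1.75 × 1.4/0.38 = 7.447.
Sorption retards both mechanisms: v_R = v/R = 0.02927 m/day, D_R = D/R = 0.1037 m²/day.
v_R·t = 0.02927 × 214 = 6.26378 m; 2√(D_R t) = 9.422 m; argument = (10.1 − 6.26378)/9.422 = 0.4072.
C = C₀ × ½·erfc(0.4072) = 324 × 0.2824 = 91.5 mg/L.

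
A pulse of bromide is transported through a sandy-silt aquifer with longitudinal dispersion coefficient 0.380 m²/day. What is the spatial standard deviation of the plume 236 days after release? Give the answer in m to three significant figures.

Dispersive spreading gives a Gaussian with σ² = 2Dt; advection only shifts the center.
σ = √(2 × 0.380 × 236) = 13.4 m.

13.4 m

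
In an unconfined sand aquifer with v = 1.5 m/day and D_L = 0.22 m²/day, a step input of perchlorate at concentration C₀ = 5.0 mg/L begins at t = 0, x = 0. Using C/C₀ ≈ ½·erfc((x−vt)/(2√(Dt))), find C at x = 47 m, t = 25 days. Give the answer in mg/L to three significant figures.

0.0104 mg/L

For a continuous step input, C/C₀ ≈ ½·erfc((x−vt)/(2√(Dt))).
vt = 1.5 × 25 = 37.5 m and 2√(Dt) = 2√(0.22 × 25) = 4.690 m.
Argument (x−vt)/(2√(Dt)) = (47 − 37.5)/4.690 = 2.026; ½·erfc(2.026) = 0.002084.
C = 5.0 × 0.002084 = 0.0104 mg/L.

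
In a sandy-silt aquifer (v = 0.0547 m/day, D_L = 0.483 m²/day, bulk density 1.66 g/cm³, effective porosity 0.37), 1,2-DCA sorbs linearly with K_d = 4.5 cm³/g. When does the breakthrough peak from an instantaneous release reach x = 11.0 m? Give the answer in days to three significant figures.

Retardation factor R = 1 + ρ_b·K_d/n = 1 + 1.66 × 4.5/0.37 = 21.19.
Sorption retards both mechanisms: v_R = v/R = 0.002581 m/day, D_R = D/R = 0.02279 m²/day.
Peak time from v_R²t² + 2D_R t − x² = 0: t = (√(D_R² + v_R²x²) − D_R)/v_R².
√(D_R² + v_R²x²) = √(0.02279² + 0.002581² × 11.0²) = 0.03641; v_R² = 6.662e-06.
t = (0.03641 − 0.02279)/6.662e-06 = 2040 days.

2040 days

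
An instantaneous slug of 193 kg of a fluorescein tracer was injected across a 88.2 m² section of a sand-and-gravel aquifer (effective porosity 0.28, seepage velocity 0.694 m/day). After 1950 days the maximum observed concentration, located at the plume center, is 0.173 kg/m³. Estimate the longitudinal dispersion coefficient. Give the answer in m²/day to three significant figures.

0.0833 m²/day

At the plume center C_max = M/(n_e·A·√(4πDt)), so D = M²/(4πt·(n_e·A·C_max)²).
n_e·A·C_max = 0.28 × 88.2 × 0.173 = 4.272 kg/m.
D = 193²/(4π × 1950 × 4.272²) = 0.0833 m²/day.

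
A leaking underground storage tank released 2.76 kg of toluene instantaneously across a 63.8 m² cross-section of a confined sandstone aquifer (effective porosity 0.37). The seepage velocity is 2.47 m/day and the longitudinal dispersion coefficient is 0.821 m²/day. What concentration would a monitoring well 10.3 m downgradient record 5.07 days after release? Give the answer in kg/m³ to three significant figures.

0.0120 kg/m³

For an instantaneous plane source, C(x,t) = M/(n_e·A·√(4πDt)) · exp(−(x−vt)²/(4Dt)), with n_e·A the pore (flow) area.
Plume center vt = 2.47 × 5.07 = 12.5229 m, so the well at 10.3 m is 2.2229 m upgradient of the peak.
√(4πDt) = 7.232 m, giving peak height M/(n_e·A·√(4πDt)) = 2.76/(0.37 × 63.8 × 7.232) = 0.01617 kg/m³.
(x−vt)²/(4Dt) = (-2.2229)²/(4 × 0.821 × 5.07) = 0.2968; exp(−0.2968) = 0.7432.
C = 0.01617 × 0.7432 = 0.0120 kg/m³.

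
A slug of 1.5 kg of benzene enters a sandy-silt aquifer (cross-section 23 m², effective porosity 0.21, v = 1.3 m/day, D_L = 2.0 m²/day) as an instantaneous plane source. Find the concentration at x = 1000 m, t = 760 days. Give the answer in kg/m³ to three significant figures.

For an instantaneous plane source, C(x,t) = M/(n_e·A·√(4πDt)) · exp(−(x−vt)²/(4Dt)), with n_e·A the pore (flow) area.
Plume center vt = 1.3 × 760 = 988 m, so the well at 1000 m is 12 m downgradient of the peak.
√(4πDt) = 138.2 m, giving peak height M/(n_e·A·√(4πDt)) = 1.5/(0.21 × 23 × 138.2) = 0.002247 kg/m³.
(x−vt)²/(4Dt) = (12)²/(4 × 2.0 × 760) = 0.02368; exp(−0.02368) = 0.9766.
C = 0.002247 × 0.9766 = 0.00219 kg/m³.

0.00219 kg/m³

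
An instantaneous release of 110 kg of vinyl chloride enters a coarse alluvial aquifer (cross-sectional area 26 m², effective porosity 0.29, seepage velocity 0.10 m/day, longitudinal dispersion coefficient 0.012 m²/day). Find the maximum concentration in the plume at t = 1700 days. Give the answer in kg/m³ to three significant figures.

0.911 kg/m³

The peak of an instantaneous 1D plume sits at x = vt; there the Gaussian factor is 1 and C_max = M/(n_e·A·√(4πDt)), where n_e·A is the pore area the mass is dissolved in.
√(4πDt) = √(4π × 0.012 × 1700) = 16.01 m, so C_max = 110/(0.29 × 26 × 16.01) = 0.911 kg/m³.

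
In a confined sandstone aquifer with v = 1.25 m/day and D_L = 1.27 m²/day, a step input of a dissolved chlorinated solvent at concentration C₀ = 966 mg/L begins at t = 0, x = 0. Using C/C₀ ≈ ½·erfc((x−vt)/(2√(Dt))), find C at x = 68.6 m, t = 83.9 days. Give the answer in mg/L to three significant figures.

For a continuous step input, C/C₀ ≈ ½·erfc((x−vt)/(2√(Dt))).
vt = 1.25 × 83.9 = 104.875 m and 2√(Dt) = 2√(1.27 × 83.9) = 20.64 m.
Argument (x−vt)/(2√(Dt)) = (68.6 − 104.875)/20.64 = -1.758; ½·erfc(-1.758) = 0.9935.
C = 966 × 0.9935 = 960 mg/L.

960 mg/L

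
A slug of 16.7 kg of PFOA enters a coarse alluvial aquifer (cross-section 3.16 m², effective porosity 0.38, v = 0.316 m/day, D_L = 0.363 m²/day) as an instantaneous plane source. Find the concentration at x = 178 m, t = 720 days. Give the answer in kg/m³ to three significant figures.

For an instantaneous plane source, C(x,t) = M/(n_e·A·√(4πDt)) · exp(−(x−vt)²/(4Dt)), with n_e·A the pore (flow) area.
Plume center vt = 0.316 × 720 = 227.52 m, so the well at 178 m is 49.52 m upgradient of the peak.
√(4πDt) = 57.31 m, giving peak height M/(n_e·A·√(4πDt)) = 16.7/(0.38 × 3.16 × 57.31) = 0.2427 kg/m³.
(x−vt)²/(4Dt) = (-49.52)²/(4 × 0.363 × 720) = 2.346; exp(−2.346) = 0.09575.
C = 0.2427 × 0.09575 = 0.0232 kg/m³.

0.0232 kg/m³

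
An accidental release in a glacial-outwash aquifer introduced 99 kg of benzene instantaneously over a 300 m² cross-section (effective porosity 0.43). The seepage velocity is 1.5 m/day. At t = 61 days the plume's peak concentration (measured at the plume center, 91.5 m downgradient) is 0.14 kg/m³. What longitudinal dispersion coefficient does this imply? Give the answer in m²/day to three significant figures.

0.0392 m²/day

At the plume center C_max = M/(n_e·A·√(4πDt)), so D = M²/(4πt·(n_e·A·C_max)²).
n_e·A·C_max = 0.43 × 300 × 0.14 = 18.06 kg/m.
D = 99²/(4π × 61 × 18.06²) = 0.0392 m²/day.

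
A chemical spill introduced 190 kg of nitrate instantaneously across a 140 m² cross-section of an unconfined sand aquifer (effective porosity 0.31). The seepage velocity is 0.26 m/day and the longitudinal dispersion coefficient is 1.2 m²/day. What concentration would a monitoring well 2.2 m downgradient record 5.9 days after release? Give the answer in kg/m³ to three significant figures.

0.457 kg/m³

For an instantaneous plane source, C(x,t) = M/(n_e·A·√(4πDt)) · exp(−(x−vt)²/(4Dt)), with n_e·A the pore (flow) area.
Plume center vt = 0.26 × 5.9 = 1.534 m, so the well at 2.2 m is 0.666 m downgradient of the peak.
√(4πDt) = 9.432 m, giving peak height M/(n_e·A·√(4πDt)) = 190/(0.31 × 140 × 9.432) = 0.4642 kg/m³.
(x−vt)²/(4Dt) = (0.666)²/(4 × 1.2 × 5.9) = 0.01566; exp(−0.01566) = 0.9845.
C = 0.4642 × 0.9845 = 0.457 kg/m³.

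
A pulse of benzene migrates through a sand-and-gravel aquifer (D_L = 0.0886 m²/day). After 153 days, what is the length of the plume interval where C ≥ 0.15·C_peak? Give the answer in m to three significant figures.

The plume is Gaussian with σ = √(2Dt) = √(2 × 0.0886 × 153) = 5.207 m.
C/C_peak = exp(−Δx²/(2σ²)) = 0.15 ⇒ Δx = σ·√(−2 ln 0.15) = 5.207 × 1.948 = 10.14 m.
Width = 2Δx = 20.3 m.

20.3 m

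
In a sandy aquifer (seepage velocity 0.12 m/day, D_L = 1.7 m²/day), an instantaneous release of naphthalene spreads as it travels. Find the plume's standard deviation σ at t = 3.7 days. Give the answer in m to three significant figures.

3.55 m

Dispersive spreading gives a Gaussian with σ² = 2Dt; advection only shifts the center.
σ = √(2 × 1.7 × 3.7) = 3.55 m.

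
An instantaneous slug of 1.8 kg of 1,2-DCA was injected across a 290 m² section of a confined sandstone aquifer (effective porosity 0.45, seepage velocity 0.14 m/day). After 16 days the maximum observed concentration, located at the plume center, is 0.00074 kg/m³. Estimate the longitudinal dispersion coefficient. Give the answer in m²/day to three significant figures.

1.73 m²/day

At the plume center C_max = M/(n_e·A·√(4πDt)), so D = M²/(4πt·(n_e·A·C_max)²).
n_e·A·C_max = 0.45 × 290 × 0.00074 = 0.09657 kg/m.
D = 1.8²/(4π × 16 × 0.09657²) = 1.73 m²/day.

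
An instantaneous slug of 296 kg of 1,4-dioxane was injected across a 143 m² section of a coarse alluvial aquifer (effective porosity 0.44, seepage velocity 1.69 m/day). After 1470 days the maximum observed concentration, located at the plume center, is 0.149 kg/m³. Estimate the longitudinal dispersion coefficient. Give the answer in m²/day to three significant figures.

At the plume center C_max = M/(n_e·A·√(4πDt)), so D = M²/(4πt·(n_e·A·C_max)²).
n_e·A·C_max = 0.44 × 143 × 0.149 = 9.375 kg/m.
D = 296²/(4π × 1470 × 9.375²) = 0.0540 m²/day.

0.0540 m²/day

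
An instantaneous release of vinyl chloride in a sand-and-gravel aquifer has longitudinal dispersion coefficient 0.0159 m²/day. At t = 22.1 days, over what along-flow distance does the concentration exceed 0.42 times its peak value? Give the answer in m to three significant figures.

2.21 m

The plume is Gaussian with σ = √(2Dt) = √(2 × 0.0159 × 22.1) = 0.8383 m.
C/C_peak = exp(−Δx²/(2σ²)) = 0.42 ⇒ Δx = σ·√(−2 ln 0.42) = 0.8383 × 1.317 = 1.104 m.
Width = 2Δx = 2.21 m.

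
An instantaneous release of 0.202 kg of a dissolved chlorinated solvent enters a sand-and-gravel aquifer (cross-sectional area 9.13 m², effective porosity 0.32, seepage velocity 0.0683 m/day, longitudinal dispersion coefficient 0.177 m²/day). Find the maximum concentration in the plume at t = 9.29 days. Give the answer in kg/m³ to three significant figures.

The peak of an instantaneous 1D plume sits at x = vt; there the Gaussian factor is 1 and C_max = M/(n_e·A·√(4πDt)), where n_e·A is the pore area the mass is dissolved in.
√(4πDt) = √(4π × 0.177 × 9.29) = 4.546 m, so C_max = 0.202/(0.32 × 9.13 × 4.546) = 0.0152 kg/m³.

0.0152 kg/m³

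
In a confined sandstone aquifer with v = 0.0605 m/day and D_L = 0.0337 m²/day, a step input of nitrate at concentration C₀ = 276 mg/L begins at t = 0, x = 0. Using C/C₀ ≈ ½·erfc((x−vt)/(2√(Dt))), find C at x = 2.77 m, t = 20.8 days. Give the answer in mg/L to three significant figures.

For a continuous step input, C/C₀ ≈ ½·erfc((x−vt)/(2√(Dt))).
vt = 0.0605 × 20.8 = 1.2584 m and 2√(Dt) = 2√(0.0337 × 20.8) = 1.674 m.
Argument (x−vt)/(2√(Dt)) = (2.77 − 1.2584)/1.674 = 0.9030; ½·erfc(0.9030) = 0.1008.
C = 276 × 0.1008 = 27.8 mg/L.

27.8 mg/L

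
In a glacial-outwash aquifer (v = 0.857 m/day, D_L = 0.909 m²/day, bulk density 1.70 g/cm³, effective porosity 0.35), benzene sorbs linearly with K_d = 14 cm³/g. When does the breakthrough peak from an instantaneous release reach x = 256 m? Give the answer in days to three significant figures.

20500 days

Retardation factor R = 1 + ρ_b·K_d/n = 1 + 1.70 × 14/0.35 = 69.00.
Sorption retards both mechanisms: v_R = v/R = 0.01242 m/day, D_R = D/R = 0.01317 m²/day.
Peak time from v_R²t² + 2D_R t − x² = 0: t = (√(D_R² + v_R²x²) − D_R)/v_R².
√(D_R² + v_R²x²) = √(0.01317² + 0.01242² × 256²) = 3.180; v_R² = 0.0001543.
t = (3.180 − 0.01317)/0.0001543 = 20500 days.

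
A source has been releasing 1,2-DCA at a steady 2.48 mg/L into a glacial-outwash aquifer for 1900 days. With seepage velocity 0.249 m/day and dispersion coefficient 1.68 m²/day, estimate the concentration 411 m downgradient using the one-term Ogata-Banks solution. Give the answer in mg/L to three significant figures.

1.94 mg/L

For a continuous step input, C/C₀ ≈ ½·erfc((x−vt)/(2√(Dt))).
vt = 0.249 × 1900 = 473.1 m and 2√(Dt) = 2√(1.68 × 1900) = 113.0 m.
Argument (x−vt)/(2√(Dt)) = (411 − 473.1)/113.0 = -0.5496; ½·erfc(-0.5496) = 0.7815.
C = 2.48 × 0.7815 = 1.94 mg/L.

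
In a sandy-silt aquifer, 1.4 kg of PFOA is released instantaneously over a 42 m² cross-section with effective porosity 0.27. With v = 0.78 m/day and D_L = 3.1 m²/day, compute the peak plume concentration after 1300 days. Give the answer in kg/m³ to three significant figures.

The peak of an instantaneous 1D plume sits at x = vt; there the Gaussian factor is 1 and C_max = M/(n_e·A·√(4πDt)), where n_e·A is the pore area the mass is dissolved in.
√(4πDt) = √(4π × 3.1 × 1300) = 225.0 m, so C_max = 1.4/(0.27 × 42 × 225.0) = 0.000549 kg/m³.

0.000549 kg/m³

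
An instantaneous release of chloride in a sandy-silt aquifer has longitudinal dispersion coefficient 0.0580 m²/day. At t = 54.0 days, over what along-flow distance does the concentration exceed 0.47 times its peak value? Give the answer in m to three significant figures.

6.15 m

The plume is Gaussian with σ = √(2Dt) = √(2 × 0.0580 × 54.0) = 2.503 m.
C/C_peak = exp(−Δx²/(2σ²)) = 0.47 ⇒ Δx = σ·√(−2 ln 0.47) = 2.503 × 1.229 = 3.076 m.
Width = 2Δx = 6.15 m.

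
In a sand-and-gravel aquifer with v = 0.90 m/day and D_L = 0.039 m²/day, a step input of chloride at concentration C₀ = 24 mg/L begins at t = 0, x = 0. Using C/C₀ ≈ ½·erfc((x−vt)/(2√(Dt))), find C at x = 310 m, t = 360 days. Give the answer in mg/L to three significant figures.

23.9 mg/L

For a continuous step input, C/C₀ ≈ ½·erfc((x−vt)/(2√(Dt))).
vt = 0.90 × 360 = 324 m and 2√(Dt) = 2√(0.039 × 360) = 7.494 m.
Argument (x−vt)/(2√(Dt)) = (310 − 324)/7.494 = -1.868; ½·erfc(-1.868) = 0.9959.
C = 24 × 0.9959 = 23.9 mg/L.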